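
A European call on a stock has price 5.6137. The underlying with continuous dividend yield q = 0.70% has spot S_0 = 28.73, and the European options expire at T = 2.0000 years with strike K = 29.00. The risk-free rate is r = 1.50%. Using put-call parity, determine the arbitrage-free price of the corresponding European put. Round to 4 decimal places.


Answer: Put price = 5.4260

Derivation:
Put-call parity: C - P = S_0 * exp(-qT) - K * exp(-rT).
S_0 * exp(-qT) = 28.7300 * 0.98609754 = 28.33058245
K * exp(-rT) = 29.0000 * 0.97044553 = 28.14292047
P = C - S*exp(-qT) + K*exp(-rT)
P = 5.6137 - 28.33058245 + 28.14292047 = 5.4260


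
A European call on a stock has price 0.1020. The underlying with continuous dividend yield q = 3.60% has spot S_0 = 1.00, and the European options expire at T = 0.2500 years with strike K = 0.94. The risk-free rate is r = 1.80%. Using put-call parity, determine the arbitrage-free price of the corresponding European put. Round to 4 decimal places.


Answer: Put price = 0.0467

Derivation:
Put-call parity: C - P = S_0 * exp(-qT) - K * exp(-rT).
S_0 * exp(-qT) = 1.0000 * 0.99104038 = 0.99104038
K * exp(-rT) = 0.9400 * 0.99551011 = 0.93577950
P = C - S*exp(-qT) + K*exp(-rT)
P = 0.1020 - 0.99104038 + 0.93577950 = 0.0467


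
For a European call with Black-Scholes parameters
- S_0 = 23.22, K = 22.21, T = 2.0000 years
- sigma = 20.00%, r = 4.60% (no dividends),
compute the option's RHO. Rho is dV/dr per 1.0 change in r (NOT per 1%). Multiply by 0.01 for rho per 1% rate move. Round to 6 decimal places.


d1 = 0.6239204002; d2 = 0.3410776877
phi(d1) = 0.3283822785; exp(-qT) = 1.0000000000; exp(-rT) = 0.9121051495
N(d2) = 0.6334774511
Rho = K*T*exp(-rT)*N(d2) = 22.2100 * 2.0000 * 0.9121051495 * 0.6334774511 = 25.665789

Answer: Rho = 25.665789


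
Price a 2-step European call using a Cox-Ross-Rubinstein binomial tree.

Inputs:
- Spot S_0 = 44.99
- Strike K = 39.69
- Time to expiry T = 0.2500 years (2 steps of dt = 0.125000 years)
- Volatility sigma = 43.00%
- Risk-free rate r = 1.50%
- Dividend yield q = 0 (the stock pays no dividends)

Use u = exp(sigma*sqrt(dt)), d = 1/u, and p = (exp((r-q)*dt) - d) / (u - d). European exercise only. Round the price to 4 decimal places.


dt = T/N = 0.125000
u = exp(sigma*sqrt(dt)) = 1.164193; d = 1/u = 0.858964
p = (exp((r-q)*dt) - d) / (u - d) = 0.468215
Discount per step: exp(-r*dt) = 0.998127
Stock lattice S(k, i) with i counting down-moves:
  k=0: S(0,0) = 44.9900
  k=1: S(1,0) = 52.3770; S(1,1) = 38.6448
  k=2: S(2,0) = 60.9770; S(2,1) = 44.9900; S(2,2) = 33.1945
Terminal payoffs V(N, i) = max(S_T - K, 0):
  V(2,0) = 21.286964; V(2,1) = 5.300000; V(2,2) = 0.000000
Backward induction: V(k, i) = exp(-r*dt) * [p * V(k+1, i) + (1-p) * V(k+1, i+1)].
  V(1,0) = exp(-r*dt) * [p*21.286964 + (1-p)*5.300000] = 12.761382
  V(1,1) = exp(-r*dt) * [p*5.300000 + (1-p)*0.000000] = 2.476890
  V(0,0) = exp(-r*dt) * [p*12.761382 + (1-p)*2.476890] = 7.278581

Answer: Price = V(0,0) = 7.2786


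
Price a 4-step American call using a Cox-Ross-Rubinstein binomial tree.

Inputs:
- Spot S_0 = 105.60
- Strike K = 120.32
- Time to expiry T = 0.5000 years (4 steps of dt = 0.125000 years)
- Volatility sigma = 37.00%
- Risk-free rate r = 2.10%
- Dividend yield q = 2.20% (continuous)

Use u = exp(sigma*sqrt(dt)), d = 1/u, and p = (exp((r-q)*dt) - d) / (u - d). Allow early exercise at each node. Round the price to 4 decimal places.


dt = T/N = 0.125000
u = exp(sigma*sqrt(dt)) = 1.139757; d = 1/u = 0.877380
p = (exp((r-q)*dt) - d) / (u - d) = 0.466866
Discount per step: exp(-r*dt) = 0.997378
Stock lattice S(k, i) with i counting down-moves:
  k=0: S(0,0) = 105.6000
  k=1: S(1,0) = 120.3583; S(1,1) = 92.6514
  k=2: S(2,0) = 137.1792; S(2,1) = 105.6000; S(2,2) = 81.2905
  k=3: S(3,0) = 156.3509; S(3,1) = 120.3583; S(3,2) = 92.6514; S(3,3) = 71.3227
  k=4: S(4,0) = 178.2019; S(4,1) = 137.1792; S(4,2) = 105.6000; S(4,3) = 81.2905; S(4,4) = 62.5771
Terminal payoffs V(N, i) = max(S_T - K, 0):
  V(4,0) = 57.881938; V(4,1) = 16.859170; V(4,2) = 0.000000; V(4,3) = 0.000000; V(4,4) = 0.000000
Backward induction: V(k, i) = exp(-r*dt) * [p * V(k+1, i) + (1-p) * V(k+1, i+1)]; then take max(V_cont, immediate exercise) for American.
  V(3,0) = exp(-r*dt) * [p*57.881938 + (1-p)*16.859170] = 35.916919; exercise = 36.030868; V(3,0) = max -> 36.030868
  V(3,1) = exp(-r*dt) * [p*16.859170 + (1-p)*0.000000] = 7.850347; exercise = 0.038300; V(3,1) = max -> 7.850347
  V(3,2) = exp(-r*dt) * [p*0.000000 + (1-p)*0.000000] = 0.000000; exercise = 0.000000; V(3,2) = max -> 0.000000
  V(3,3) = exp(-r*dt) * [p*0.000000 + (1-p)*0.000000] = 0.000000; exercise = 0.000000; V(3,3) = max -> 0.000000
  V(2,0) = exp(-r*dt) * [p*36.030868 + (1-p)*7.850347] = 20.951817; exercise = 16.859170; V(2,0) = max -> 20.951817
  V(2,1) = exp(-r*dt) * [p*7.850347 + (1-p)*0.000000] = 3.655456; exercise = 0.000000; V(2,1) = max -> 3.655456
  V(2,2) = exp(-r*dt) * [p*0.000000 + (1-p)*0.000000] = 0.000000; exercise = 0.000000; V(2,2) = max -> 0.000000
  V(1,0) = exp(-r*dt) * [p*20.951817 + (1-p)*3.655456] = 11.699795; exercise = 0.038300; V(1,0) = max -> 11.699795
  V(1,1) = exp(-r*dt) * [p*3.655456 + (1-p)*0.000000] = 1.702136; exercise = 0.000000; V(1,1) = max -> 1.702136
  V(0,0) = exp(-r*dt) * [p*11.699795 + (1-p)*1.702136] = 6.353009; exercise = 0.000000; V(0,0) = max -> 6.353009

Answer: Price = V(0,0) = 6.3530


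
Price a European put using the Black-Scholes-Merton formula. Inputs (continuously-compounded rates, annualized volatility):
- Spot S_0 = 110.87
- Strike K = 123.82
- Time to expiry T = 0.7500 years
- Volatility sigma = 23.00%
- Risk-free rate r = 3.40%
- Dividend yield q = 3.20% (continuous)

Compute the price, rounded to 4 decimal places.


Answer: Price = 16.6323

Derivation:
d1 = (ln(S/K) + (r - q + 0.5*sigma^2) * T) / (sigma * sqrt(T)) = -0.44748689
d2 = d1 - sigma * sqrt(T) = -0.64667274
exp(-rT) = 0.97482238; exp(-qT) = 0.97628571
P = K * exp(-rT) * N(-d2) - S_0 * exp(-qT) * N(-d1)
N(-d1) = 0.67273823; N(-d2) = 0.74107811
P = 123.8200 * 0.97482238 * 0.74107811 - 110.8700 * 0.97628571 * 0.67273823 = 16.6323


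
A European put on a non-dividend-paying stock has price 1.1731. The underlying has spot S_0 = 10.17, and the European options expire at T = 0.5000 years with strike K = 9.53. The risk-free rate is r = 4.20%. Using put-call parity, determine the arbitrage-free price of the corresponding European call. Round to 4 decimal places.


Answer: Call price = 2.0111

Derivation:
Put-call parity: C - P = S_0 * exp(-qT) - K * exp(-rT).
S_0 * exp(-qT) = 10.1700 * 1.00000000 = 10.17000000
K * exp(-rT) = 9.5300 * 0.97921896 = 9.33195673
C = P + S*exp(-qT) - K*exp(-rT)
C = 1.1731 + 10.17000000 - 9.33195673 = 2.0111


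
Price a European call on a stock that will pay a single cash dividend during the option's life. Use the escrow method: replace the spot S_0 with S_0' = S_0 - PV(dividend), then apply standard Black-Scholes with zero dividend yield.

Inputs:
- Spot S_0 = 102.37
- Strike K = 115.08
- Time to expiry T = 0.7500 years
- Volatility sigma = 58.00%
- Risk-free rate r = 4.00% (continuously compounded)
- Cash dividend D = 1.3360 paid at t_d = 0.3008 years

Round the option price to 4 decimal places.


PV(D) = D * exp(-r * t_d) = 1.3360 * 0.98804010 = 1.32002157
S_0' = S_0 - PV(D) = 102.3700 - 1.32002157 = 101.04997843
d1 = (ln(S_0'/K) + (r + sigma^2/2)*T) / (sigma*sqrt(T)) = 0.05203656
d2 = d1 - sigma*sqrt(T) = -0.45025817
exp(-rT) = 0.97044553
N(d1) = 0.52075022; N(d2) = 0.32626215
C = S_0' * N(d1) - K * exp(-rT) * N(d2) = 101.04997843 * 0.52075022 - 115.0800 * 0.97044553 * 0.32626215 = 16.1852

Answer: Price = 16.1852


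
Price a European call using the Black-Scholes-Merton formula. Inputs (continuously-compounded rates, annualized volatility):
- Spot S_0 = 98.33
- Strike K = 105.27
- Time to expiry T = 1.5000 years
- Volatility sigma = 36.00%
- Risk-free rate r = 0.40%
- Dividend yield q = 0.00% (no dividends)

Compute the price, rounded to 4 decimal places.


d1 = (ln(S/K) + (r - q + 0.5*sigma^2) * T) / (sigma * sqrt(T)) = 0.07938318
d2 = d1 - sigma * sqrt(T) = -0.36152498
exp(-rT) = 0.99401796; exp(-qT) = 1.00000000
C = S_0 * exp(-qT) * N(d1) - K * exp(-rT) * N(d2)
N(d1) = 0.53163608; N(d2) = 0.35885352
C = 98.3300 * 1.00000000 * 0.53163608 - 105.2700 * 0.99401796 * 0.35885352 = 14.7252

Answer: Price = 14.7252


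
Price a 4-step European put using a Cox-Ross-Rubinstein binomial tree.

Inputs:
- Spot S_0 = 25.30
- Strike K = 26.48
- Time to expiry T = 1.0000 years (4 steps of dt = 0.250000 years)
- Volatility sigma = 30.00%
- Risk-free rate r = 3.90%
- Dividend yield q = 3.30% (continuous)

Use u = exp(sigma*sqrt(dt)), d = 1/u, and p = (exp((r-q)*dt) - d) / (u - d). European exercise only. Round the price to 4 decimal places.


dt = T/N = 0.250000
u = exp(sigma*sqrt(dt)) = 1.161834; d = 1/u = 0.860708
p = (exp((r-q)*dt) - d) / (u - d) = 0.467555
Discount per step: exp(-r*dt) = 0.990297
Stock lattice S(k, i) with i counting down-moves:
  k=0: S(0,0) = 25.3000
  k=1: S(1,0) = 29.3944; S(1,1) = 21.7759
  k=2: S(2,0) = 34.1514; S(2,1) = 25.3000; S(2,2) = 18.7427
  k=3: S(3,0) = 39.6783; S(3,1) = 29.3944; S(3,2) = 21.7759; S(3,3) = 16.1320
  k=4: S(4,0) = 46.0996; S(4,1) = 34.1514; S(4,2) = 25.3000; S(4,3) = 18.7427; S(4,4) = 13.8849
Terminal payoffs V(N, i) = max(K - S_T, 0):
  V(4,0) = 0.000000; V(4,1) = 0.000000; V(4,2) = 1.180000; V(4,3) = 7.737299; V(4,4) = 12.595066
Backward induction: V(k, i) = exp(-r*dt) * [p * V(k+1, i) + (1-p) * V(k+1, i+1)].
  V(3,0) = exp(-r*dt) * [p*0.000000 + (1-p)*0.000000] = 0.000000
  V(3,1) = exp(-r*dt) * [p*0.000000 + (1-p)*1.180000] = 0.622189
  V(3,2) = exp(-r*dt) * [p*1.180000 + (1-p)*7.737299] = 4.626075
  V(3,3) = exp(-r*dt) * [p*7.737299 + (1-p)*12.595066] = 10.223624
  V(2,0) = exp(-r*dt) * [p*0.000000 + (1-p)*0.622189] = 0.328067
  V(2,1) = exp(-r*dt) * [p*0.622189 + (1-p)*4.626075] = 2.727316
  V(2,2) = exp(-r*dt) * [p*4.626075 + (1-p)*10.223624] = 7.532658
  V(1,0) = exp(-r*dt) * [p*0.328067 + (1-p)*2.727316] = 1.589957
  V(1,1) = exp(-r*dt) * [p*2.727316 + (1-p)*7.532658] = 5.234608
  V(0,0) = exp(-r*dt) * [p*1.589957 + (1-p)*5.234608] = 3.496277

Answer: Price = V(0,0) = 3.4963


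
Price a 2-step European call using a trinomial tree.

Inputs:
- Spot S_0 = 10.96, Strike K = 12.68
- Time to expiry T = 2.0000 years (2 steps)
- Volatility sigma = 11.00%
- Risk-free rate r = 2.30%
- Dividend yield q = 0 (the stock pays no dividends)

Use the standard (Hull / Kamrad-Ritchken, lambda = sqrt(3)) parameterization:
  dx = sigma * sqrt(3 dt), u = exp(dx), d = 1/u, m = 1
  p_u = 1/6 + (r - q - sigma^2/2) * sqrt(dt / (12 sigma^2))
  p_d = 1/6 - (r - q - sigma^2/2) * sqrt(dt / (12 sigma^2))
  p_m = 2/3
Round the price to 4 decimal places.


Answer: Price = V(0,0) = 0.2993

Derivation:
dt = T/N = 1.000000; dx = sigma*sqrt(3*dt) = 0.190526
u = exp(dx) = 1.209885; d = 1/u = 0.826525
p_u = 0.211149, p_m = 0.666667, p_d = 0.122184
Discount per step: exp(-r*dt) = 0.977262
Stock lattice S(k, j) with j the centered position index:
  k=0: S(0,+0) = 10.9600
  k=1: S(1,-1) = 9.0587; S(1,+0) = 10.9600; S(1,+1) = 13.2603
  k=2: S(2,-2) = 7.4872; S(2,-1) = 9.0587; S(2,+0) = 10.9600; S(2,+1) = 13.2603; S(2,+2) = 16.0435
Terminal payoffs V(N, j) = max(S_T - K, 0):
  V(2,-2) = 0.000000; V(2,-1) = 0.000000; V(2,+0) = 0.000000; V(2,+1) = 0.580343; V(2,+2) = 3.363495
Backward induction: V(k, j) = exp(-r*dt) * [p_u * V(k+1, j+1) + p_m * V(k+1, j) + p_d * V(k+1, j-1)]
  V(1,-1) = exp(-r*dt) * [p_u*0.000000 + p_m*0.000000 + p_d*0.000000] = 0.000000
  V(1,+0) = exp(-r*dt) * [p_u*0.580343 + p_m*0.000000 + p_d*0.000000] = 0.119753
  V(1,+1) = exp(-r*dt) * [p_u*3.363495 + p_m*0.580343 + p_d*0.000000] = 1.072148
  V(0,+0) = exp(-r*dt) * [p_u*1.072148 + p_m*0.119753 + p_d*0.000000] = 0.299255


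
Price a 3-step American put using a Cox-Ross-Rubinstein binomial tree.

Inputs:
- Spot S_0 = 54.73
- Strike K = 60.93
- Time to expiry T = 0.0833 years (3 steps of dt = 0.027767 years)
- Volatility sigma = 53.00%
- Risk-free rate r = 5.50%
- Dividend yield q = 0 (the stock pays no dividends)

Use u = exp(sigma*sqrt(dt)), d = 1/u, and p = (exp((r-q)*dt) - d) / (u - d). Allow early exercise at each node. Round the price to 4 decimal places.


Answer: Price = V(0,0) = 7.2329

Derivation:
dt = T/N = 0.027767
u = exp(sigma*sqrt(dt)) = 1.092333; d = 1/u = 0.915472
p = (exp((r-q)*dt) - d) / (u - d) = 0.486577
Discount per step: exp(-r*dt) = 0.998474
Stock lattice S(k, i) with i counting down-moves:
  k=0: S(0,0) = 54.7300
  k=1: S(1,0) = 59.7834; S(1,1) = 50.1038
  k=2: S(2,0) = 65.3033; S(2,1) = 54.7300; S(2,2) = 45.8686
  k=3: S(3,0) = 71.3330; S(3,1) = 59.7834; S(3,2) = 50.1038; S(3,3) = 41.9914
Terminal payoffs V(N, i) = max(K - S_T, 0):
  V(3,0) = 0.000000; V(3,1) = 1.146622; V(3,2) = 10.826226; V(3,3) = 18.938593
Backward induction: V(k, i) = exp(-r*dt) * [p * V(k+1, i) + (1-p) * V(k+1, i+1)]; then take max(V_cont, immediate exercise) for American.
  V(2,0) = exp(-r*dt) * [p*0.000000 + (1-p)*1.146622] = 0.587804; exercise = 0.000000; V(2,0) = max -> 0.587804
  V(2,1) = exp(-r*dt) * [p*1.146622 + (1-p)*10.826226] = 6.107021; exercise = 6.200000; V(2,1) = max -> 6.200000
  V(2,2) = exp(-r*dt) * [p*10.826226 + (1-p)*18.938593] = 14.968426; exercise = 15.061405; V(2,2) = max -> 15.061405
  V(1,0) = exp(-r*dt) * [p*0.587804 + (1-p)*6.200000] = 3.463941; exercise = 1.146622; V(1,0) = max -> 3.463941
  V(1,1) = exp(-r*dt) * [p*6.200000 + (1-p)*15.061405] = 10.733246; exercise = 10.826226; V(1,1) = max -> 10.826226
  V(0,0) = exp(-r*dt) * [p*3.463941 + (1-p)*10.826226] = 7.232854; exercise = 6.200000; V(0,0) = max -> 7.232854


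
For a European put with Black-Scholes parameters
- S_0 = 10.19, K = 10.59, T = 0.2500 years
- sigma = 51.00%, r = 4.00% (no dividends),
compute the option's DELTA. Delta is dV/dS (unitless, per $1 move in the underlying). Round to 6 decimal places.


Answer: Delta = -0.493728

Derivation:
d1 = 0.0157223044; d2 = -0.2392776956
phi(d1) = 0.3988929760; exp(-qT) = 1.0000000000; exp(-rT) = 0.9900498337
N(-d1) = 0.4937279664
Delta = -exp(-qT) * N(-d1) = -1.0000000000 * 0.4937279664 = -0.493728


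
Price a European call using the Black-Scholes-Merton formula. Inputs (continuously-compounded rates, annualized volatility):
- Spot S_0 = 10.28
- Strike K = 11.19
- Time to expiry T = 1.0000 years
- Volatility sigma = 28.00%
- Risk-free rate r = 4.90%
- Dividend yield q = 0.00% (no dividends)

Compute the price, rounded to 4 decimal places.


Answer: Price = 0.9875

Derivation:
d1 = (ln(S/K) + (r - q + 0.5*sigma^2) * T) / (sigma * sqrt(T)) = 0.01207049
d2 = d1 - sigma * sqrt(T) = -0.26792951
exp(-rT) = 0.95218113; exp(-qT) = 1.00000000
C = S_0 * exp(-qT) * N(d1) - K * exp(-rT) * N(d2)
N(d1) = 0.50481531; N(d2) = 0.39437679
C = 10.2800 * 1.00000000 * 0.50481531 - 11.1900 * 0.95218113 * 0.39437679 = 0.9875


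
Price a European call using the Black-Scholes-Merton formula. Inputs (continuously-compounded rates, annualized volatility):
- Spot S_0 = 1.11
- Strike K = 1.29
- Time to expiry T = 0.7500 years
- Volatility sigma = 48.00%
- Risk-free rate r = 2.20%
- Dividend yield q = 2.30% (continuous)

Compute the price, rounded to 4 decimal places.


Answer: Price = 0.1178

Derivation:
d1 = (ln(S/K) + (r - q + 0.5*sigma^2) * T) / (sigma * sqrt(T)) = -0.15548092
d2 = d1 - sigma * sqrt(T) = -0.57117311
exp(-rT) = 0.98363538; exp(-qT) = 0.98289793
C = S_0 * exp(-qT) * N(d1) - K * exp(-rT) * N(d2)
N(d1) = 0.43822110; N(d2) = 0.28394115
C = 1.1100 * 0.98289793 * 0.43822110 - 1.2900 * 0.98363538 * 0.28394115 = 0.1178


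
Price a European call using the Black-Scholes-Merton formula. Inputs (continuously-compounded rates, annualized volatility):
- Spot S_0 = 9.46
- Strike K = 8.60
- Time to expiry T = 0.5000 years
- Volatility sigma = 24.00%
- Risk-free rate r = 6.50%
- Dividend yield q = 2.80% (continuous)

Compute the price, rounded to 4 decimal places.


d1 = (ln(S/K) + (r - q + 0.5*sigma^2) * T) / (sigma * sqrt(T)) = 0.75548573
d2 = d1 - sigma * sqrt(T) = 0.58578010
exp(-rT) = 0.96802245; exp(-qT) = 0.98609754
C = S_0 * exp(-qT) * N(d1) - K * exp(-rT) * N(d2)
N(d1) = 0.77502120; N(d2) = 0.72098835
C = 9.4600 * 0.98609754 * 0.77502120 - 8.6000 * 0.96802245 * 0.72098835 = 1.2275

Answer: Price = 1.2275


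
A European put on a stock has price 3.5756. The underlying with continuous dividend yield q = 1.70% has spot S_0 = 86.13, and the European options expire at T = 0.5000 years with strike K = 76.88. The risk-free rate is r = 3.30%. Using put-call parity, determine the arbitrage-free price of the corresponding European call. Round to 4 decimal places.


Answer: Call price = 13.3547

Derivation:
Put-call parity: C - P = S_0 * exp(-qT) - K * exp(-rT).
S_0 * exp(-qT) = 86.1300 * 0.99153602 = 85.40099765
K * exp(-rT) = 76.8800 * 0.98363538 = 75.62188797
C = P + S*exp(-qT) - K*exp(-rT)
C = 3.5756 + 85.40099765 - 75.62188797 = 13.3547


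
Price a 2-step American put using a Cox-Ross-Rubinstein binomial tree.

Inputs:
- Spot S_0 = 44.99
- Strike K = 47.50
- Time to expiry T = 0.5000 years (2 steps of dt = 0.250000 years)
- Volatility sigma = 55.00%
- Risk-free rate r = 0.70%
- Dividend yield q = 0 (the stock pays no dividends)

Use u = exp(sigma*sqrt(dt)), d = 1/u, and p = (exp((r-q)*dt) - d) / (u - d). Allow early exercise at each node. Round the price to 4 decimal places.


dt = T/N = 0.250000
u = exp(sigma*sqrt(dt)) = 1.316531; d = 1/u = 0.759572
p = (exp((r-q)*dt) - d) / (u - d) = 0.434825
Discount per step: exp(-r*dt) = 0.998252
Stock lattice S(k, i) with i counting down-moves:
  k=0: S(0,0) = 44.9900
  k=1: S(1,0) = 59.2307; S(1,1) = 34.1731
  k=2: S(2,0) = 77.9791; S(2,1) = 44.9900; S(2,2) = 25.9570
Terminal payoffs V(N, i) = max(K - S_T, 0):
  V(2,0) = 0.000000; V(2,1) = 2.510000; V(2,2) = 21.543028
Backward induction: V(k, i) = exp(-r*dt) * [p * V(k+1, i) + (1-p) * V(k+1, i+1)]; then take max(V_cont, immediate exercise) for American.
  V(1,0) = exp(-r*dt) * [p*0.000000 + (1-p)*2.510000] = 1.416109; exercise = 0.000000; V(1,0) = max -> 1.416109
  V(1,1) = exp(-r*dt) * [p*2.510000 + (1-p)*21.543028] = 13.243798; exercise = 13.326850; V(1,1) = max -> 13.326850
  V(0,0) = exp(-r*dt) * [p*1.416109 + (1-p)*13.326850] = 8.133518; exercise = 2.510000; V(0,0) = max -> 8.133518

Answer: Price = V(0,0) = 8.1335


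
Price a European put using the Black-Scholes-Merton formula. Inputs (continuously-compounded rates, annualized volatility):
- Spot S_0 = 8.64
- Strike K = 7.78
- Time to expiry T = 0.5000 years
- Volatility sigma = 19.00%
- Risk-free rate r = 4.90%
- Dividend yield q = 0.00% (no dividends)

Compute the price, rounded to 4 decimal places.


d1 = (ln(S/K) + (r - q + 0.5*sigma^2) * T) / (sigma * sqrt(T)) = 1.02992890
d2 = d1 - sigma * sqrt(T) = 0.89557861
exp(-rT) = 0.97579769; exp(-qT) = 1.00000000
P = K * exp(-rT) * N(-d2) - S_0 * exp(-qT) * N(-d1)
N(-d1) = 0.15152169; N(-d2) = 0.18523893
P = 7.7800 * 0.97579769 * 0.18523893 - 8.6400 * 1.00000000 * 0.15152169 = 0.0971

Answer: Price = 0.0971


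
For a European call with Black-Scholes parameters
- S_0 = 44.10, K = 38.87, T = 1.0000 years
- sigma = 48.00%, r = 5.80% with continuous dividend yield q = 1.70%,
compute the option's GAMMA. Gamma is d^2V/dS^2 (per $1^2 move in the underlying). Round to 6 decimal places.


d1 = 0.5884104950; d2 = 0.1084104950
phi(d1) = 0.3355272887; exp(-qT) = 0.9831436846; exp(-rT) = 0.9436499474
Gamma = exp(-qT) * phi(d1) / (S * sigma * sqrt(T)) = 0.9831436846 * 0.3355272887 / (44.1000 * 0.4800 * 1.0000000000) = 0.015584

Answer: Gamma = 0.015584


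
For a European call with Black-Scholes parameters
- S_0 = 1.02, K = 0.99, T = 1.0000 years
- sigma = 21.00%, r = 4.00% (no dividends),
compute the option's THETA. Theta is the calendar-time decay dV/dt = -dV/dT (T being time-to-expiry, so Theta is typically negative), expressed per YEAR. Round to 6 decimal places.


Answer: Theta = -0.061274

Derivation:
d1 = 0.4376331579; d2 = 0.2276331579
phi(d1) = 0.3625111946; exp(-qT) = 1.0000000000; exp(-rT) = 0.9607894392
Theta = -S*exp(-qT)*phi(d1)*sigma/(2*sqrt(T)) - r*K*exp(-rT)*N(d2) + q*S*exp(-qT)*N(d1)
N(d1) = 0.6691738846; N(d2) = 0.5900342798; sqrt(T) = 1.0000000000
Term 1 = -1.0200 * 1.0000000000 * 0.3625111946 * 0.2100 / (2 * 1.0000000000) = -0.0388249489
Term 2 = -0.0400 * 0.9900 * 0.9607894392 * 0.5900342798 = -0.0224491887
Term 3 = 0 (no dividend yield, q = 0)
Theta = -0.0388249489 + (-0.0224491887) + (0.0000000000) = -0.061274


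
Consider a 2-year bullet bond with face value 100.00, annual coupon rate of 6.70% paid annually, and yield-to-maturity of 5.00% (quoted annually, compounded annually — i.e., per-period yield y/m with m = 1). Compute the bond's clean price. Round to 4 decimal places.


Coupon per period c = face * coupon_rate / m = 6.700000
Periods per year m = 1; per-period yield y/m = 0.050000
Number of cashflows N = 2
Cashflows (t years, CF_t, discount factor 1/(1+y/m)^(m*t), PV):
  t = 1.0000: CF_t = 6.700000, DF = 0.952381, PV = 6.380952
  t = 2.0000: CF_t = 106.700000, DF = 0.907029, PV = 96.780045
Price P = sum_t PV_t = 103.160998

Answer: Price = 103.1610


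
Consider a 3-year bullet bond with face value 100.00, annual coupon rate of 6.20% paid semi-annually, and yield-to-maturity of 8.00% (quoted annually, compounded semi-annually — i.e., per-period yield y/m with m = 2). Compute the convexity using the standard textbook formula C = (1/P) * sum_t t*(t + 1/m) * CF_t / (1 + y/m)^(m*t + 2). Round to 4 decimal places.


Coupon per period c = face * coupon_rate / m = 3.100000
Periods per year m = 2; per-period yield y/m = 0.040000
Number of cashflows N = 6
Cashflows (t years, CF_t, discount factor 1/(1+y/m)^(m*t), PV):
  t = 0.5000: CF_t = 3.100000, DF = 0.961538, PV = 2.980769
  t = 1.0000: CF_t = 3.100000, DF = 0.924556, PV = 2.866124
  t = 1.5000: CF_t = 3.100000, DF = 0.888996, PV = 2.755889
  t = 2.0000: CF_t = 3.100000, DF = 0.854804, PV = 2.649893
  t = 2.5000: CF_t = 3.100000, DF = 0.821927, PV = 2.547974
  t = 3.0000: CF_t = 103.100000, DF = 0.790315, PV = 81.481428
Price P = sum_t PV_t = 95.282077
Convexity numerator sum_t t*(t + 1/m) * CF_t / (1+y/m)^(m*t + 2):
  t = 0.5000: term = 1.377944
  t = 1.0000: term = 3.974839
  t = 1.5000: term = 7.643922
  t = 2.0000: term = 12.249875
  t = 2.5000: term = 17.668089
  t = 3.0000: term = 791.008681
Convexity = (1/P) * sum = 833.923352 / 95.282077 = 8.752153

Answer: Convexity = 8.7522


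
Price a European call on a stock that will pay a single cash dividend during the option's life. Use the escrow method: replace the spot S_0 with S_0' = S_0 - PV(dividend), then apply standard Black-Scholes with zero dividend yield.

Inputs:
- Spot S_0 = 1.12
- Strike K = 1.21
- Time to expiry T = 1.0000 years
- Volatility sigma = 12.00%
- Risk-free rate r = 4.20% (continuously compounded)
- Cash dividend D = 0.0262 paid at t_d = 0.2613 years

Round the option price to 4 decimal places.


Answer: Price = 0.0272

Derivation:
PV(D) = D * exp(-r * t_d) = 0.0262 * 0.98908540 = 0.02591404
S_0' = S_0 - PV(D) = 1.1200 - 0.02591404 = 1.09408596
d1 = (ln(S_0'/K) + (r + sigma^2/2)*T) / (sigma*sqrt(T)) = -0.42917569
d2 = d1 - sigma*sqrt(T) = -0.54917569
exp(-rT) = 0.95886978
N(d1) = 0.33389769; N(d2) = 0.29144244
C = S_0' * N(d1) - K * exp(-rT) * N(d2) = 1.09408596 * 0.33389769 - 1.2100 * 0.95886978 * 0.29144244 = 0.0272


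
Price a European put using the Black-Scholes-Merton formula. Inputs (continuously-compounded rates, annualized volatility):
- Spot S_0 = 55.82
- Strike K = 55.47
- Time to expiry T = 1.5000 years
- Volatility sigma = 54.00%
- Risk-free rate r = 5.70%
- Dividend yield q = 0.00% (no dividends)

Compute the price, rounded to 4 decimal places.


d1 = (ln(S/K) + (r - q + 0.5*sigma^2) * T) / (sigma * sqrt(T)) = 0.46947025
d2 = d1 - sigma * sqrt(T) = -0.19189198
exp(-rT) = 0.91805314; exp(-qT) = 1.00000000
P = K * exp(-rT) * N(-d2) - S_0 * exp(-qT) * N(-d1)
N(-d1) = 0.31936677; N(-d2) = 0.57608659
P = 55.4700 * 0.91805314 * 0.57608659 - 55.8200 * 1.00000000 * 0.31936677 = 11.5098

Answer: Price = 11.5098


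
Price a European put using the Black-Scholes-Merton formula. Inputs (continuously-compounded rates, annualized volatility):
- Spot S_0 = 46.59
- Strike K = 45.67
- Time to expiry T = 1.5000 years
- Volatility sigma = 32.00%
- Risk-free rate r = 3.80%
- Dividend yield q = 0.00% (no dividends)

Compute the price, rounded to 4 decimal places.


d1 = (ln(S/K) + (r - q + 0.5*sigma^2) * T) / (sigma * sqrt(T)) = 0.39228654
d2 = d1 - sigma * sqrt(T) = 0.00036819
exp(-rT) = 0.94459407; exp(-qT) = 1.00000000
P = K * exp(-rT) * N(-d2) - S_0 * exp(-qT) * N(-d1)
N(-d1) = 0.34742325; N(-d2) = 0.49985312
P = 45.6700 * 0.94459407 * 0.49985312 - 46.5900 * 1.00000000 * 0.34742325 = 5.3770

Answer: Price = 5.3770


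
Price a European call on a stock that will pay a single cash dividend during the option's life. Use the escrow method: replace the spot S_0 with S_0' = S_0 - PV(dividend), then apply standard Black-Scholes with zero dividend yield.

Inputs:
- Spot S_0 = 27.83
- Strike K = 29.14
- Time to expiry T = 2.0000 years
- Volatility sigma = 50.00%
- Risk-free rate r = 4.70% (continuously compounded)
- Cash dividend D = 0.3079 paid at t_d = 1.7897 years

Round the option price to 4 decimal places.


Answer: Price = 7.9917

Derivation:
PV(D) = D * exp(-r * t_d) = 0.3079 * 0.91932470 = 0.28306008
S_0' = S_0 - PV(D) = 27.8300 - 0.28306008 = 27.54693992
d1 = (ln(S_0'/K) + (r + sigma^2/2)*T) / (sigma*sqrt(T)) = 0.40698189
d2 = d1 - sigma*sqrt(T) = -0.30012489
exp(-rT) = 0.91028276
N(d1) = 0.65798936; N(d2) = 0.38204095
C = S_0' * N(d1) - K * exp(-rT) * N(d2) = 27.54693992 * 0.65798936 - 29.1400 * 0.91028276 * 0.38204095 = 7.9917


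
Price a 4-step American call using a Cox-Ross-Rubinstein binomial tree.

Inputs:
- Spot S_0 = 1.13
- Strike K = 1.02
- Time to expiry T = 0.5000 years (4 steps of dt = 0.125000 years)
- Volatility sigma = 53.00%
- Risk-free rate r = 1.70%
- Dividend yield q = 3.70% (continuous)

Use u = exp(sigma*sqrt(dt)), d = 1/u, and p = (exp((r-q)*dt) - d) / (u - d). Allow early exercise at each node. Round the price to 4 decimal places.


dt = T/N = 0.125000
u = exp(sigma*sqrt(dt)) = 1.206089; d = 1/u = 0.829126
p = (exp((r-q)*dt) - d) / (u - d) = 0.446667
Discount per step: exp(-r*dt) = 0.997877
Stock lattice S(k, i) with i counting down-moves:
  k=0: S(0,0) = 1.1300
  k=1: S(1,0) = 1.3629; S(1,1) = 0.9369
  k=2: S(2,0) = 1.6438; S(2,1) = 1.1300; S(2,2) = 0.7768
  k=3: S(3,0) = 1.9825; S(3,1) = 1.3629; S(3,2) = 0.9369; S(3,3) = 0.6441
  k=4: S(4,0) = 2.3911; S(4,1) = 1.6438; S(4,2) = 1.1300; S(4,3) = 0.7768; S(4,4) = 0.5340
Terminal payoffs V(N, i) = max(S_T - K, 0):
  V(4,0) = 1.371094; V(4,1) = 0.623757; V(4,2) = 0.110000; V(4,3) = 0.000000; V(4,4) = 0.000000
Backward induction: V(k, i) = exp(-r*dt) * [p * V(k+1, i) + (1-p) * V(k+1, i+1)]; then take max(V_cont, immediate exercise) for American.
  V(3,0) = exp(-r*dt) * [p*1.371094 + (1-p)*0.623757] = 0.955535; exercise = 0.962518; V(3,0) = max -> 0.962518
  V(3,1) = exp(-r*dt) * [p*0.623757 + (1-p)*0.110000] = 0.338758; exercise = 0.342881; V(3,1) = max -> 0.342881
  V(3,2) = exp(-r*dt) * [p*0.110000 + (1-p)*0.000000] = 0.049029; exercise = 0.000000; V(3,2) = max -> 0.049029
  V(3,3) = exp(-r*dt) * [p*0.000000 + (1-p)*0.000000] = 0.000000; exercise = 0.000000; V(3,3) = max -> 0.000000
  V(2,0) = exp(-r*dt) * [p*0.962518 + (1-p)*0.342881] = 0.618337; exercise = 0.623757; V(2,0) = max -> 0.623757
  V(2,1) = exp(-r*dt) * [p*0.342881 + (1-p)*0.049029] = 0.179900; exercise = 0.110000; V(2,1) = max -> 0.179900
  V(2,2) = exp(-r*dt) * [p*0.049029 + (1-p)*0.000000] = 0.021853; exercise = 0.000000; V(2,2) = max -> 0.021853
  V(1,0) = exp(-r*dt) * [p*0.623757 + (1-p)*0.179900] = 0.377354; exercise = 0.342881; V(1,0) = max -> 0.377354
  V(1,1) = exp(-r*dt) * [p*0.179900 + (1-p)*0.021853] = 0.092251; exercise = 0.000000; V(1,1) = max -> 0.092251
  V(0,0) = exp(-r*dt) * [p*0.377354 + (1-p)*0.092251] = 0.219131; exercise = 0.110000; V(0,0) = max -> 0.219131

Answer: Price = V(0,0) = 0.2191


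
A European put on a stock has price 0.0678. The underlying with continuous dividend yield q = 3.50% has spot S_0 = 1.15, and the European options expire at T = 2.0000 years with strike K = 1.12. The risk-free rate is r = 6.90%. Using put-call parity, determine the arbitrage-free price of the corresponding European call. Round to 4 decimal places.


Answer: Call price = 0.1644

Derivation:
Put-call parity: C - P = S_0 * exp(-qT) - K * exp(-rT).
S_0 * exp(-qT) = 1.1500 * 0.93239382 = 1.07225289
K * exp(-rT) = 1.1200 * 0.87109869 = 0.97563053
C = P + S*exp(-qT) - K*exp(-rT)
C = 0.0678 + 1.07225289 - 0.97563053 = 0.1644


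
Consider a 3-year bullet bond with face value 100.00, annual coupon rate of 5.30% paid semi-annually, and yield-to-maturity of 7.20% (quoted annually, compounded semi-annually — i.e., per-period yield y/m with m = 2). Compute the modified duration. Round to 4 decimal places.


Coupon per period c = face * coupon_rate / m = 2.650000
Periods per year m = 2; per-period yield y/m = 0.036000
Number of cashflows N = 6
Cashflows (t years, CF_t, discount factor 1/(1+y/m)^(m*t), PV):
  t = 0.5000: CF_t = 2.650000, DF = 0.965251, PV = 2.557915
  t = 1.0000: CF_t = 2.650000, DF = 0.931709, PV = 2.469030
  t = 1.5000: CF_t = 2.650000, DF = 0.899333, PV = 2.383234
  t = 2.0000: CF_t = 2.650000, DF = 0.868082, PV = 2.300419
  t = 2.5000: CF_t = 2.650000, DF = 0.837917, PV = 2.220481
  t = 3.0000: CF_t = 102.650000, DF = 0.808801, PV = 83.023382
Price P = sum_t PV_t = 94.954460
First compute Macaulay numerator sum_t t * PV_t:
  t * PV_t at t = 0.5000: 1.278958
  t * PV_t at t = 1.0000: 2.469030
  t * PV_t at t = 1.5000: 3.574850
  t * PV_t at t = 2.0000: 4.600837
  t * PV_t at t = 2.5000: 5.551203
  t * PV_t at t = 3.0000: 249.070146
Macaulay duration D = 266.545024 / 94.954460 = 2.807083
Modified duration = D / (1 + y/m) = 2.807083 / (1 + 0.036000) = 2.709539

Answer: Modified duration = 2.7095


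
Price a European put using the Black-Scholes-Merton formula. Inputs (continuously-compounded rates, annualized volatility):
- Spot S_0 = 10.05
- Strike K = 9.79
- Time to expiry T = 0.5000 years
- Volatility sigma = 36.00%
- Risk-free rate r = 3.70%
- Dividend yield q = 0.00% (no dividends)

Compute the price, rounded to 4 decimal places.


d1 = (ln(S/K) + (r - q + 0.5*sigma^2) * T) / (sigma * sqrt(T)) = 0.30292132
d2 = d1 - sigma * sqrt(T) = 0.04836287
exp(-rT) = 0.98167007; exp(-qT) = 1.00000000
P = K * exp(-rT) * N(-d2) - S_0 * exp(-qT) * N(-d1)
N(-d1) = 0.38097491; N(-d2) = 0.48071352
P = 9.7900 * 0.98167007 * 0.48071352 - 10.0500 * 1.00000000 * 0.38097491 = 0.7911

Answer: Price = 0.7911


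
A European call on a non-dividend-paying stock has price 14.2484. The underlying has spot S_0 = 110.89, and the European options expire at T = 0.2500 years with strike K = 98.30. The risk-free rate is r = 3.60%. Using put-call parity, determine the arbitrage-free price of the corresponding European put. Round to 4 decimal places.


Put-call parity: C - P = S_0 * exp(-qT) - K * exp(-rT).
S_0 * exp(-qT) = 110.8900 * 1.00000000 = 110.89000000
K * exp(-rT) = 98.3000 * 0.99104038 = 97.41926923
P = C - S*exp(-qT) + K*exp(-rT)
P = 14.2484 - 110.89000000 + 97.41926923 = 0.7777

Answer: Put price = 0.7777


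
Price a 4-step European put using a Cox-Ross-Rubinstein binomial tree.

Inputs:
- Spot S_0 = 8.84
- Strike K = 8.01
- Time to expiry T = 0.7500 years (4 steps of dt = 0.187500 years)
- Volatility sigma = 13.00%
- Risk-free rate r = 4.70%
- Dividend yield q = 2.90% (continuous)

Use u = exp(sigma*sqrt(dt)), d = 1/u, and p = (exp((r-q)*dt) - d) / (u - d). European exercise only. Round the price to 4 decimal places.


dt = T/N = 0.187500
u = exp(sigma*sqrt(dt)) = 1.057906; d = 1/u = 0.945263
p = (exp((r-q)*dt) - d) / (u - d) = 0.515943
Discount per step: exp(-r*dt) = 0.991226
Stock lattice S(k, i) with i counting down-moves:
  k=0: S(0,0) = 8.8400
  k=1: S(1,0) = 9.3519; S(1,1) = 8.3561
  k=2: S(2,0) = 9.8934; S(2,1) = 8.8400; S(2,2) = 7.8987
  k=3: S(3,0) = 10.4663; S(3,1) = 9.3519; S(3,2) = 8.3561; S(3,3) = 7.4664
  k=4: S(4,0) = 11.0724; S(4,1) = 9.8934; S(4,2) = 8.8400; S(4,3) = 7.8987; S(4,4) = 7.0577
Terminal payoffs V(N, i) = max(K - S_T, 0):
  V(4,0) = 0.000000; V(4,1) = 0.000000; V(4,2) = 0.000000; V(4,3) = 0.111257; V(4,4) = 0.952293
Backward induction: V(k, i) = exp(-r*dt) * [p * V(k+1, i) + (1-p) * V(k+1, i+1)].
  V(3,0) = exp(-r*dt) * [p*0.000000 + (1-p)*0.000000] = 0.000000
  V(3,1) = exp(-r*dt) * [p*0.000000 + (1-p)*0.000000] = 0.000000
  V(3,2) = exp(-r*dt) * [p*0.000000 + (1-p)*0.111257] = 0.053382
  V(3,3) = exp(-r*dt) * [p*0.111257 + (1-p)*0.952293] = 0.513818
  V(2,0) = exp(-r*dt) * [p*0.000000 + (1-p)*0.000000] = 0.000000
  V(2,1) = exp(-r*dt) * [p*0.000000 + (1-p)*0.053382] = 0.025613
  V(2,2) = exp(-r*dt) * [p*0.053382 + (1-p)*0.513818] = 0.273835
  V(1,0) = exp(-r*dt) * [p*0.000000 + (1-p)*0.025613] = 0.012290
  V(1,1) = exp(-r*dt) * [p*0.025613 + (1-p)*0.273835] = 0.144488
  V(0,0) = exp(-r*dt) * [p*0.012290 + (1-p)*0.144488] = 0.075612

Answer: Price = V(0,0) = 0.0756


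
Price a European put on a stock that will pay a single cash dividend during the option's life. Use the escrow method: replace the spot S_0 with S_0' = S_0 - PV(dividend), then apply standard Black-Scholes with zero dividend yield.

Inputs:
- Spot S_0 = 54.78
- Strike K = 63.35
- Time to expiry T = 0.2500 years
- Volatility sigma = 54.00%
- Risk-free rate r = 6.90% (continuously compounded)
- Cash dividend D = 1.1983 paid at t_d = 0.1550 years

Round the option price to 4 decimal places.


Answer: Price = 11.4851

Derivation:
PV(D) = D * exp(-r * t_d) = 1.1983 * 0.98936199 = 1.18555247
S_0' = S_0 - PV(D) = 54.7800 - 1.18555247 = 53.59444753
d1 = (ln(S_0'/K) + (r + sigma^2/2)*T) / (sigma*sqrt(T)) = -0.42047939
d2 = d1 - sigma*sqrt(T) = -0.69047939
exp(-rT) = 0.98289793
N(-d1) = 0.66293236; N(-d2) = 0.75505362
P = K * exp(-rT) * N(-d2) - S_0' * N(-d1) = 63.3500 * 0.98289793 * 0.75505362 - 53.59444753 * 0.66293236 = 11.4851


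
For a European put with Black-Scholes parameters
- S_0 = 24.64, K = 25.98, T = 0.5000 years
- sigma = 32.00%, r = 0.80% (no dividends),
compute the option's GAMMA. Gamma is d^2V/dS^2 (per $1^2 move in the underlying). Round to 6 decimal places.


d1 = -0.1032193492; d2 = -0.3294935192
phi(d1) = 0.3968227188; exp(-qT) = 1.0000000000; exp(-rT) = 0.9960079893
Gamma = exp(-qT) * phi(d1) / (S * sigma * sqrt(T)) = 1.0000000000 * 0.3968227188 / (24.6400 * 0.3200 * 0.7071067812) = 0.071174

Answer: Gamma = 0.071174


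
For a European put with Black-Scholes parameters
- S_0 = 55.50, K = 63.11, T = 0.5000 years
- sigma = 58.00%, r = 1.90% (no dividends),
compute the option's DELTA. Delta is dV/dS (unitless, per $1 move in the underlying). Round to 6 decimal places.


Answer: Delta = -0.533904

Derivation:
d1 = -0.0850874143; d2 = -0.4952093474
phi(d1) = 0.3975007464; exp(-qT) = 1.0000000000; exp(-rT) = 0.9905449824
N(-d1) = 0.5339040520
Delta = -exp(-qT) * N(-d1) = -1.0000000000 * 0.5339040520 = -0.533904


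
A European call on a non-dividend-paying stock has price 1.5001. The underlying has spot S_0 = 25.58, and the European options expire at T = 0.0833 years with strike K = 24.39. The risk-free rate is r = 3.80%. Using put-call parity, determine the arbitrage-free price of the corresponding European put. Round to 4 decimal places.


Answer: Put price = 0.2330

Derivation:
Put-call parity: C - P = S_0 * exp(-qT) - K * exp(-rT).
S_0 * exp(-qT) = 25.5800 * 1.00000000 = 25.58000000
K * exp(-rT) = 24.3900 * 0.99683960 = 24.31291796
P = C - S*exp(-qT) + K*exp(-rT)
P = 1.5001 - 25.58000000 + 24.31291796 = 0.2330


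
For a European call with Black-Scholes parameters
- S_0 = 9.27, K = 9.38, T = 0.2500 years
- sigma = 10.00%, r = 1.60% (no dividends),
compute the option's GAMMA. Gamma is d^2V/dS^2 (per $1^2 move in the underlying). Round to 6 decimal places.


d1 = -0.1309276688; d2 = -0.1809276688
phi(d1) = 0.3955375471; exp(-qT) = 1.0000000000; exp(-rT) = 0.9960079893
Gamma = exp(-qT) * phi(d1) / (S * sigma * sqrt(T)) = 1.0000000000 * 0.3955375471 / (9.2700 * 0.1000 * 0.5000000000) = 0.853371

Answer: Gamma = 0.853371


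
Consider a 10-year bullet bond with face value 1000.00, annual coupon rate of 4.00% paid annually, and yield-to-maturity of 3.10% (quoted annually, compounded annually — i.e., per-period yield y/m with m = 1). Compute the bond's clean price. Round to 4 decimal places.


Answer: Price = 1076.3815

Derivation:
Coupon per period c = face * coupon_rate / m = 40.000000
Periods per year m = 1; per-period yield y/m = 0.031000
Number of cashflows N = 10
Cashflows (t years, CF_t, discount factor 1/(1+y/m)^(m*t), PV):
  t = 1.0000: CF_t = 40.000000, DF = 0.969932, PV = 38.797284
  t = 2.0000: CF_t = 40.000000, DF = 0.940768, PV = 37.630732
  t = 3.0000: CF_t = 40.000000, DF = 0.912481, PV = 36.499255
  t = 4.0000: CF_t = 40.000000, DF = 0.885045, PV = 35.401799
  t = 5.0000: CF_t = 40.000000, DF = 0.858434, PV = 34.337341
  t = 6.0000: CF_t = 40.000000, DF = 0.832622, PV = 33.304890
  t = 7.0000: CF_t = 40.000000, DF = 0.807587, PV = 32.303482
  t = 8.0000: CF_t = 40.000000, DF = 0.783305, PV = 31.332184
  t = 9.0000: CF_t = 40.000000, DF = 0.759752, PV = 30.390091
  t = 10.0000: CF_t = 1040.000000, DF = 0.736908, PV = 766.384454
Price P = sum_t PV_t = 1076.381511


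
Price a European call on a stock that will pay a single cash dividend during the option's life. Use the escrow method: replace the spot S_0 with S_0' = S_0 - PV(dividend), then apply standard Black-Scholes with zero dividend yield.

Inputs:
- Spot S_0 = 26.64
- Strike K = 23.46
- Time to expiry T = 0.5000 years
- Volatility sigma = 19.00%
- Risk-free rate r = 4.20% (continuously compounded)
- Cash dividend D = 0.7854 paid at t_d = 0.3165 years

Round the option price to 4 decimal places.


PV(D) = D * exp(-r * t_d) = 0.7854 * 0.98679496 = 0.77502876
S_0' = S_0 - PV(D) = 26.6400 - 0.77502876 = 25.86497124
d1 = (ln(S_0'/K) + (r + sigma^2/2)*T) / (sigma*sqrt(T)) = 0.94988816
d2 = d1 - sigma*sqrt(T) = 0.81553787
exp(-rT) = 0.97921896
N(d1) = 0.82891546; N(d2) = 0.79261775
C = S_0' * N(d1) - K * exp(-rT) * N(d2) = 25.86497124 * 0.82891546 - 23.4600 * 0.97921896 * 0.79261775 = 3.2315

Answer: Price = 3.2315


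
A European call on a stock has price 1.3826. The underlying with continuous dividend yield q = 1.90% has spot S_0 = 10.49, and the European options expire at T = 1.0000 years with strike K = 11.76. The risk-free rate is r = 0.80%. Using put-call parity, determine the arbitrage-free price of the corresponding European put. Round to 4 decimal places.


Put-call parity: C - P = S_0 * exp(-qT) - K * exp(-rT).
S_0 * exp(-qT) = 10.4900 * 0.98117936 = 10.29257151
K * exp(-rT) = 11.7600 * 0.99203191 = 11.66629532
P = C - S*exp(-qT) + K*exp(-rT)
P = 1.3826 - 10.29257151 + 11.66629532 = 2.7563

Answer: Put price = 2.7563


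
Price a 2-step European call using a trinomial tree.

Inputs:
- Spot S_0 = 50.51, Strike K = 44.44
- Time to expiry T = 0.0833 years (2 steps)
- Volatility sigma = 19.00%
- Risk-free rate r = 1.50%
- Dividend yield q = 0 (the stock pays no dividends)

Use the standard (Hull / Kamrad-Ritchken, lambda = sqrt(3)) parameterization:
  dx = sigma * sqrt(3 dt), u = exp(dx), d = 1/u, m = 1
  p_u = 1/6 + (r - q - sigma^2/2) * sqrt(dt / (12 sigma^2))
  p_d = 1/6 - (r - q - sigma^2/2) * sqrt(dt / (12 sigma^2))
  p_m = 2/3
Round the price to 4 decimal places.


dt = T/N = 0.041650; dx = sigma*sqrt(3*dt) = 0.067162
u = exp(dx) = 1.069468; d = 1/u = 0.935044
p_u = 0.165721, p_m = 0.666667, p_d = 0.167612
Discount per step: exp(-r*dt) = 0.999375
Stock lattice S(k, j) with j the centered position index:
  k=0: S(0,+0) = 50.5100
  k=1: S(1,-1) = 47.2291; S(1,+0) = 50.5100; S(1,+1) = 54.0188
  k=2: S(2,-2) = 44.1613; S(2,-1) = 47.2291; S(2,+0) = 50.5100; S(2,+1) = 54.0188; S(2,+2) = 57.7715
Terminal payoffs V(N, j) = max(S_T - K, 0):
  V(2,-2) = 0.000000; V(2,-1) = 2.789072; V(2,+0) = 6.070000; V(2,+1) = 9.578849; V(2,+2) = 13.331452
Backward induction: V(k, j) = exp(-r*dt) * [p_u * V(k+1, j+1) + p_m * V(k+1, j) + p_d * V(k+1, j-1)]
  V(1,-1) = exp(-r*dt) * [p_u*6.070000 + p_m*2.789072 + p_d*0.000000] = 2.863518
  V(1,+0) = exp(-r*dt) * [p_u*9.578849 + p_m*6.070000 + p_d*2.789072] = 6.097755
  V(1,+1) = exp(-r*dt) * [p_u*13.331452 + p_m*9.578849 + p_d*6.070000] = 9.606604
  V(0,+0) = exp(-r*dt) * [p_u*9.606604 + p_m*6.097755 + p_d*2.863518] = 6.133313

Answer: Price = V(0,0) = 6.1333
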